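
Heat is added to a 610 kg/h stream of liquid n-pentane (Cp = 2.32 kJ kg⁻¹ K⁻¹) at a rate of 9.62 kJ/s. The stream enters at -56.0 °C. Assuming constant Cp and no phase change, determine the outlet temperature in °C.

T_out = -31.5 °C

Q = 9.62 kJ/s = 34632 kJ/h
ΔT = Q/(ṁ·Cp) = 34632/(610×2.32) = 24.471 K
T_out = -56.0 + 24.471 = -31.529 °C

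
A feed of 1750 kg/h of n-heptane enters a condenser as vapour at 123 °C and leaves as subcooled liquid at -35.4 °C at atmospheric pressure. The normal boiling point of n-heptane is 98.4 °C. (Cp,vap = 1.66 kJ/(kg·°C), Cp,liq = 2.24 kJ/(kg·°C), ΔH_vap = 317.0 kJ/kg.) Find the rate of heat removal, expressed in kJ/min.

Q_c = 19200 kJ/min

vapour 123→98.4 °C: -40.836 kJ/kg
condensation at 98.4 °C: -317 kJ/kg
liquid 98.4→-35.4 °C: -299.71 kJ/kg
Δh = -40.836 + -317 + -299.71 = -657.55 kJ/kg
Q = ṁ·Δh = 1750 kg/h × -657.55 kJ/kg = -1.1507e+06 kJ/h
|Q| = 319.64 kW = 19178 kJ/min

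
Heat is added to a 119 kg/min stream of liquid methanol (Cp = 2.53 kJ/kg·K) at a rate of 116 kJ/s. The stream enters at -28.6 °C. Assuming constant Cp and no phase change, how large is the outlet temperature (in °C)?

Q = 116 kJ/s = 6960 kJ/min
ΔT = Q/(ṁ·Cp) = 6960/(119×2.53) = 23.118 K
T_out = -28.6 + 23.118 = -5.4825 °C

T_out = -5.48 °C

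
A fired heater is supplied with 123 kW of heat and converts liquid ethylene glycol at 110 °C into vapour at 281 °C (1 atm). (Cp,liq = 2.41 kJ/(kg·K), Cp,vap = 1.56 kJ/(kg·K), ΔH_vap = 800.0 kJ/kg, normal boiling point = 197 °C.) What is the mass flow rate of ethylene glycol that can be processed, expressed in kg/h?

Δh = 2.41×(197−110) + 800.0 + 1.56×(281−197) = 1140.7 kJ/kg
Q = 123 kW = 123 kJ/s = 442800 kJ/h
ṁ = Q/Δh = 442800 / 1140.7 = 388.18 kg/h

ṁ = 388 kg/h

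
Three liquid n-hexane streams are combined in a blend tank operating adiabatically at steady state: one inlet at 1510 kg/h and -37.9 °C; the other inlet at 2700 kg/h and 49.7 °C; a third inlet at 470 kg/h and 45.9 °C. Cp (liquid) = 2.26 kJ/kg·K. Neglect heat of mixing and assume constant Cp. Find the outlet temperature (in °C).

Adiabatic, steady state ⇒ Σ ṁᵢCp,ᵢ(T_out − Tᵢ) = 0
Σ ṁᵢCp,ᵢTᵢ = 1510×2.26×-37.9 + 2700×2.26×49.7 + 470×2.26×45.9 = 222690
Σ ṁᵢCp,ᵢ = 1510×2.26 + 2700×2.26 + 470×2.26 = 10577
T_out = 222690 / 10577 = 21.054 °C

T_out = 21.1 °C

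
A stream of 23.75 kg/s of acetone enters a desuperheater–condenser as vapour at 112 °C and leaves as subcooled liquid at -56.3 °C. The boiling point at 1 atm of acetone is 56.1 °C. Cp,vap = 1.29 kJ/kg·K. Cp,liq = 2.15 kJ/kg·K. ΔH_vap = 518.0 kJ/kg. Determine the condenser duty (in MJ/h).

Q_c = 71100 MJ/h

vapour 112→56.1 °C: -72.111 kJ/kg
condensation at 56.1 °C: -518 kJ/kg
liquid 56.1→-56.3 °C: -241.66 kJ/kg
Δh = -72.111 + -518 + -241.66 = -831.77 kJ/kg
Q = ṁ·Δh = 23.75 kg/s × -831.77 kJ/kg = -19755 kJ/s
|Q| = 19755 kW = 71116 MJ/h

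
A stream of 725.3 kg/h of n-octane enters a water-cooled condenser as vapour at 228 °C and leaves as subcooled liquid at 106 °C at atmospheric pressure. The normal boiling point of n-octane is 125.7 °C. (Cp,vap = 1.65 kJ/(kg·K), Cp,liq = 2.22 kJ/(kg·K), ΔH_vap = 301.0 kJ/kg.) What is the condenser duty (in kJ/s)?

Q_c = 103 kJ/s

vapour 228→125.7 °C: -168.79 kJ/kg
condensation at 125.7 °C: -301 kJ/kg
liquid 125.7→106 °C: -43.734 kJ/kg
Δh = -168.79 + -301 + -43.734 = -513.53 kJ/kg
Q = ṁ·Δh = 725.3 kg/h × -513.53 kJ/kg = -372460 kJ/h
|Q| = 103.46 kW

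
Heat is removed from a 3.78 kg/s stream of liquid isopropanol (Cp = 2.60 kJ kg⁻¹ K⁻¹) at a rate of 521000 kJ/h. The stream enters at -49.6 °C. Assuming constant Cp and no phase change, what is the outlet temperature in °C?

Q = 521000 kJ/h = 144.72 kJ/s
ΔT = Q/(ṁ·Cp) = 144.72/(3.78×2.60) = 14.726 K
T_out = -49.6 − 14.726 = -64.326 °C

T_out = -64.3 °C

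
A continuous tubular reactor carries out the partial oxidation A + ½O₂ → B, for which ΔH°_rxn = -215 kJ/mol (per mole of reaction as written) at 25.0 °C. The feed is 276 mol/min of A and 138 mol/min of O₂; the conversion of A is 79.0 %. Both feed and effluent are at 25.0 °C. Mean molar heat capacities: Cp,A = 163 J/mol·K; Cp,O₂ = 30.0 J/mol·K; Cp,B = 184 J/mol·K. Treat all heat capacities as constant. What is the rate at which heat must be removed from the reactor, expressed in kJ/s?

Extent of reaction ξ = 0.790 × 276 = 218.04 mol/min
Reaction term: ξ·ΔH°_rxn = 218.04 × -215 = -46879 kJ/min
Q = ΔH = -46879 kJ/min = -781.31 kW
Heat removed = 781.31 kJ/s

Q_out = 781 kJ/s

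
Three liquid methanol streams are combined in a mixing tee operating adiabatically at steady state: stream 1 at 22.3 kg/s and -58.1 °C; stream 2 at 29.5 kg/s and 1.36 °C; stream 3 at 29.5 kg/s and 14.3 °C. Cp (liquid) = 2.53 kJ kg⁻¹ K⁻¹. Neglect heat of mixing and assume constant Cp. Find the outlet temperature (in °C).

T_out = -10.3 °C

Adiabatic, steady state ⇒ Σ ṁᵢCp,ᵢ(T_out − Tᵢ) = 0
Σ ṁᵢCp,ᵢTᵢ = 22.3×2.53×-58.1 + 29.5×2.53×1.36 + 29.5×2.53×14.3 = -2109.2
Σ ṁᵢCp,ᵢ = 22.3×2.53 + 29.5×2.53 + 29.5×2.53 = 205.69
T_out = -2109.2 / 205.69 = -10.254 °C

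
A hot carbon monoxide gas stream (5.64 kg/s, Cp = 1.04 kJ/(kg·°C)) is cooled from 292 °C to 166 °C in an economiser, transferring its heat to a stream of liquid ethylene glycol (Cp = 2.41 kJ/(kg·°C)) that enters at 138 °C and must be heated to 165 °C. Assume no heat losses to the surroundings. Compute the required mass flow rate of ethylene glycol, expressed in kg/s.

Heat released by hot stream: Q = 5.64 × 1.04 × (292 − 166) = 739.07 kJ/s
Energy balance on cold side (adiabatic exchanger): Q = ṁ_c·Cp_c·(T_c,out − T_c,in)
ṁ_c = 739.07 / [2.41 × (165 − 138)] = 11.358 kg/s

ṁ_c = 11.4 kg/s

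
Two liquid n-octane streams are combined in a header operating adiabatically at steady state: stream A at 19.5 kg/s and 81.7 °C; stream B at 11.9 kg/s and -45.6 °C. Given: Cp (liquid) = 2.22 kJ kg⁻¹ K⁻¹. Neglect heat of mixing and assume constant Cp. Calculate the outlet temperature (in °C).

T_out = 33.5 °C

Adiabatic, steady state ⇒ Σ ṁᵢCp,ᵢ(T_out − Tᵢ) = 0
Σ ṁᵢCp,ᵢTᵢ = 19.5×2.22×81.7 + 11.9×2.22×-45.6 = 2332.1
Σ ṁᵢCp,ᵢ = 19.5×2.22 + 11.9×2.22 = 69.708
T_out = 2332.1 / 69.708 = 33.456 °C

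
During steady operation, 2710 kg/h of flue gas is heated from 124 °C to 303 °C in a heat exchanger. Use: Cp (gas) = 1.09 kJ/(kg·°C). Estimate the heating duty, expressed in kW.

Q = ṁ·Cp·ΔT = 2710 × 1.09 × (303 − 124) = 528750 kJ/h
Converting: 528750 / 3600 s = 146.87 kW

Q = 147 kW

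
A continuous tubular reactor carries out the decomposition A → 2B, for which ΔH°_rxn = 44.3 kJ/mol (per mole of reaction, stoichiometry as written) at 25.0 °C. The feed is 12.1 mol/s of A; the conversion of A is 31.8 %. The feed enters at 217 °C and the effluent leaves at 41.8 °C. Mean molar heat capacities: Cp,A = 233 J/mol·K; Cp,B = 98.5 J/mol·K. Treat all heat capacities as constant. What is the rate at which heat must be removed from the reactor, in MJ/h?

Q_out = 1170 MJ/h

Extent of reaction ξ = 0.318 × 12.1 = 3.8478 mol/s
Reaction term: ξ·ΔH°_rxn = 3.8478 × 44.3 = 170.46 kJ/s
Sensible, feed 217→25 °C: -541.31 kJ/s
Outlet flows (mol/s): A 8.2522, B 7.6956
Sensible, products 25→41.8 °C: 45.037 kJ/s
Q = ΔH = -325.81 kJ/s = -325.81 kW
Heat removed = 1172.9 MJ/h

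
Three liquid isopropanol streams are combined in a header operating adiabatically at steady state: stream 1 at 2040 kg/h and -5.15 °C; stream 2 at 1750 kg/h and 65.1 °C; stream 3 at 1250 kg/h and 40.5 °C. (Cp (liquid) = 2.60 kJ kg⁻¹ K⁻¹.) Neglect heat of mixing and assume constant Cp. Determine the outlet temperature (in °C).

T_out = 30.6 °C

Energy balance with Q = 0: Σ ṁᵢCp,ᵢ(T_out − Tᵢ) = 0
Σ ṁᵢCp,ᵢTᵢ = 2040×2.60×-5.15 + 1750×2.60×65.1 + 1250×2.60×40.5 = 400510
Σ ṁᵢCp,ᵢ = 2040×2.60 + 1750×2.60 + 1250×2.60 = 13104
T_out = 400510 / 13104 = 30.564 °C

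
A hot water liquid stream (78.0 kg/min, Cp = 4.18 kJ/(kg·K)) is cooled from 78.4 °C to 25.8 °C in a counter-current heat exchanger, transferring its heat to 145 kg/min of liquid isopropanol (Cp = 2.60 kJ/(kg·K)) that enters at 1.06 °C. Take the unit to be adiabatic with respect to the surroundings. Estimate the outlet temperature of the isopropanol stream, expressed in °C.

T_c,out = 46.5 °C

Heat released by hot stream: Q = 78.0 × 4.18 × (78.4 − 25.8) = 17150 kJ/min
Energy balance on cold side (adiabatic exchanger): Q = ṁ_c·Cp_c·(T_c,out − T_c,in)
T_c,out = 1.06 + 17150/(145 × 2.60) = 46.55 °C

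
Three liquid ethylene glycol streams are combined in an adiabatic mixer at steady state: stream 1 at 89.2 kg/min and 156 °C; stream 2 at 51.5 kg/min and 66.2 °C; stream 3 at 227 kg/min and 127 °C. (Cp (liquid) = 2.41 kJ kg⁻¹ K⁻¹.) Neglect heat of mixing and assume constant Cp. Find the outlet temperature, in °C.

Energy balance with Q = 0: Σ ṁᵢCp,ᵢ(T_out − Tᵢ) = 0
T_out = Σ ṁᵢCp,ᵢTᵢ / Σ ṁᵢCp,ᵢ
      = 111230 / 886.16 = 125.52 °C

T_out = 126 °C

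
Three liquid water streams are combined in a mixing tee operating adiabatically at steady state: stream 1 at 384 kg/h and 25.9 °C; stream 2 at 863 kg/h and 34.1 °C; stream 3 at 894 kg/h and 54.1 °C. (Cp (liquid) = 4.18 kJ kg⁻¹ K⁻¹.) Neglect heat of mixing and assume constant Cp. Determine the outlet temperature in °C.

T_out = 41.0 °C

No heat crosses the boundary, so H_out = H_in.
T_out = Σ ṁᵢCp,ᵢTᵢ / Σ ṁᵢCp,ᵢ
      = 366750 / 8949.4 = 40.981 °C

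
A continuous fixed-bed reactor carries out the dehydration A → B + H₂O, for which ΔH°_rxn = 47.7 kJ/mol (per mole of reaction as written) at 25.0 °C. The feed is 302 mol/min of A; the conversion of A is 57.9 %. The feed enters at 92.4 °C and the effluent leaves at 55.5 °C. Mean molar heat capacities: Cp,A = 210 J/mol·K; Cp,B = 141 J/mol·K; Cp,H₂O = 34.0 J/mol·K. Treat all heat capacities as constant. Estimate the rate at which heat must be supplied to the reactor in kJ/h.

Extent of reaction ξ = 0.579 × 302 = 174.86 mol/min
Reaction term: ξ·ΔH°_rxn = 174.86 × 47.7 = 8340.7 kJ/min
Sensible, feed 92.4→25 °C: -4274.5 kJ/min
Outlet flows (mol/min): A 127.14, B 174.86, H₂O 174.86
Sensible, products 25→55.5 °C: 1747.6 kJ/min
Q = ΔH = 5813.9 kJ/min = 96.898 kW
Heat supplied = 348830 kJ/h

Q_in = 349000 kJ/h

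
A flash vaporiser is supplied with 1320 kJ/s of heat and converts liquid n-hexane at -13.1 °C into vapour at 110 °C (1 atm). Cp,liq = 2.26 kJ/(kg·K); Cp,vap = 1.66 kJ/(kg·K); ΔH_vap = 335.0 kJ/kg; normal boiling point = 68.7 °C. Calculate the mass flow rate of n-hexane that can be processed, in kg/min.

ṁ = 135 kg/min

Δh = 2.26×(68.7−-13.1) + 335.0 + 1.66×(110−68.7) = 588.43 kJ/kg
Q = 1320 kJ/s = 1320 kJ/s = 79200 kJ/min
ṁ = Q/Δh = 79200 / 588.43 = 134.6 kg/min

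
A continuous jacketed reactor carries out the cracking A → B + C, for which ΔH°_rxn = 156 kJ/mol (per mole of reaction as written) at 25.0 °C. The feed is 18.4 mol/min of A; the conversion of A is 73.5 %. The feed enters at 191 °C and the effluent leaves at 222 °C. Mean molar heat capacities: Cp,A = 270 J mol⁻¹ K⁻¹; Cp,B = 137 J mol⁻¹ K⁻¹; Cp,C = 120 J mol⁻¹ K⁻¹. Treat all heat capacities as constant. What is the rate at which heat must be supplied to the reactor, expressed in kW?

Extent of reaction ξ = 0.735 × 18.4 = 13.524 mol/min
Reaction term: ξ·ΔH°_rxn = 13.524 × 156 = 2109.7 kJ/min
Sensible, feed 191→25 °C: -824.69 kJ/min
Outlet flows (mol/min): A 4.876, B 13.524, C 13.524
Sensible, products 25→222 °C: 944.06 kJ/min
Q = ΔH = 2229.1 kJ/min = 37.152 kW
Heat supplied = 37.152 kW

Q_in = 37.2 kW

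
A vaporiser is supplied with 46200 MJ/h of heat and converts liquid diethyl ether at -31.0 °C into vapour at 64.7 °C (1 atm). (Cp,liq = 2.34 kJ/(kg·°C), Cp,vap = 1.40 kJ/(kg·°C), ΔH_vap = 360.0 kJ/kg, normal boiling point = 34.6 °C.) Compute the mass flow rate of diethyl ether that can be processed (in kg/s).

Δh = 2.34×(34.6−-31.0) + 360.0 + 1.40×(64.7−34.6) = 555.64 kJ/kg
Q = 46200 MJ/h = 12833 kJ/s = 12833 kJ/s
ṁ = Q/Δh = 12833 / 555.64 = 23.096 kg/s

ṁ = 23.1 kg/s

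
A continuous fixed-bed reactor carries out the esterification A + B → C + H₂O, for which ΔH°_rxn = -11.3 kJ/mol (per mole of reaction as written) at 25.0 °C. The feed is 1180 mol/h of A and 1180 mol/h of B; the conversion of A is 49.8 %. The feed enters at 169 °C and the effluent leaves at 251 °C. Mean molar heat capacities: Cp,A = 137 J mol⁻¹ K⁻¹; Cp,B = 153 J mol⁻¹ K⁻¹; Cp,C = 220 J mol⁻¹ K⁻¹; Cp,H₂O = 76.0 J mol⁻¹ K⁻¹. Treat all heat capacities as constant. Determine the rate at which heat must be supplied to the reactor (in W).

Extent of reaction ξ = 0.498 × 1180 = 587.64 mol/h
Reaction term: ξ·ΔH°_rxn = 587.64 × -11.3 = -6640.3 kJ/h
Sensible, feed 169→25 °C: -49277 kJ/h
Outlet flows (mol/h): A 592.36, B 592.36, C 587.64, H₂O 587.64
Sensible, products 25→251 °C: 78134 kJ/h
Q = ΔH = 22217 kJ/h = 6.1714 kW
Heat supplied = 6171.4 W

Q_in = 6170 W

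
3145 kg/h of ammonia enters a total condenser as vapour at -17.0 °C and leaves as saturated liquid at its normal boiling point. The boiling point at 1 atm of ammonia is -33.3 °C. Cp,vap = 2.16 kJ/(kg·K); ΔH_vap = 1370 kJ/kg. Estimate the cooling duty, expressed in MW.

Q_c = 1.23 MW

vapour -17.0→-33.3 °C: -35.208 kJ/kg
condensation at -33.3 °C: -1370 kJ/kg
Δh = -35.208 + -1370 = -1405.2 kJ/kg
Q = ṁ·Δh = 3145 kg/h × -1405.2 kJ/kg = -4.4194e+06 kJ/h
|Q| = 1227.6 kW = 1.2276 MW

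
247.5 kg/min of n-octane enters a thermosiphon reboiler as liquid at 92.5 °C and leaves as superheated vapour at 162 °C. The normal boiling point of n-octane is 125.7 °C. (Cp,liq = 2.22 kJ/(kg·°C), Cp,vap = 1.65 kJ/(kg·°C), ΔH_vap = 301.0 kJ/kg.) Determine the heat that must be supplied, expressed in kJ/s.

Q = 1790 kJ/s

liquid 92.5→125.7 °C: 73.704 kJ/kg
vaporisation at 125.7 °C: 301 kJ/kg
vapour 125.7→162 °C: 59.895 kJ/kg
Δh = 73.704 + 301 + 59.895 = 434.6 kJ/kg
Q = ṁ·Δh = 247.5 kg/min × 434.6 kJ/kg = 107560 kJ/min
|Q| = 1792.7 kW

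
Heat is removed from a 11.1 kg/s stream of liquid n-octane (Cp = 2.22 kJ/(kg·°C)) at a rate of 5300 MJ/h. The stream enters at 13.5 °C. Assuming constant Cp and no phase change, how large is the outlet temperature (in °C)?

T_out = -46.2 °C

Q = 5300 MJ/h = 1472.2 kJ/s
ΔT = Q/(ṁ·Cp) = 1472.2/(11.1×2.22) = 59.744 K
T_out = 13.5 − 59.744 = -46.244 °C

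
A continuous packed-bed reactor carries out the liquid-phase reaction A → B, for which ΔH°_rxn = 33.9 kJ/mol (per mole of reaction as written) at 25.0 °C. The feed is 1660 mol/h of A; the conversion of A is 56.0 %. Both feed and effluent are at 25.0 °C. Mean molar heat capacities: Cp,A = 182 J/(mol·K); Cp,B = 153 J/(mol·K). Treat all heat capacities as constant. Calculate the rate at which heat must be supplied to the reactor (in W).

Q_in = 8750 W

Extent of reaction ξ = 0.560 × 1660 = 929.6 mol/h
Reaction term: ξ·ΔH°_rxn = 929.6 × 33.9 = 31513 kJ/h
Q = ΔH = 31513 kJ/h = 8.7537 kW
Heat supplied = 8753.7 W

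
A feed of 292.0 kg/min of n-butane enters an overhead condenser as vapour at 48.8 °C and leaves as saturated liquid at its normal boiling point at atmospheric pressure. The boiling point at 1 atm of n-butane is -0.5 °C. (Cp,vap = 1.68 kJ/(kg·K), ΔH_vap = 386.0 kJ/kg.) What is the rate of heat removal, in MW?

Q_c = 2.28 MW

vapour 48.8→-0.5 °C: -82.824 kJ/kg
condensation at -0.5 °C: -386 kJ/kg
Δh = -82.824 + -386 = -468.82 kJ/kg
Q = ṁ·Δh = 292.0 kg/min × -468.82 kJ/kg = -136900 kJ/min
|Q| = 2281.6 kW = 2.2816 MW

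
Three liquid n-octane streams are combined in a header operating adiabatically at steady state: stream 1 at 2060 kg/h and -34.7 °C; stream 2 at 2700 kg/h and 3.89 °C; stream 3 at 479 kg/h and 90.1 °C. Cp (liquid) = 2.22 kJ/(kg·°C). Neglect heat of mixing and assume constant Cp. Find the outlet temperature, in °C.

T_out = -3.40 °C

No heat crosses the boundary, so H_out = H_in.
T_out = Σ ṁᵢCp,ᵢTᵢ / Σ ṁᵢCp,ᵢ
      = -39563 / 11631 = -3.4016 °C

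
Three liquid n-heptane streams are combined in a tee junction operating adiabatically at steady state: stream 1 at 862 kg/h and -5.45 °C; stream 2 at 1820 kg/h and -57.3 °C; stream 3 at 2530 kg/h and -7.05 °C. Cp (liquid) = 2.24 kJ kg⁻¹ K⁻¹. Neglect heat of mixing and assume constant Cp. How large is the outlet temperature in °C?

Energy balance with Q = 0: Σ ṁᵢCp,ᵢ(T_out − Tᵢ) = 0
T_out = Σ ṁᵢCp,ᵢTᵢ / Σ ṁᵢCp,ᵢ
      = -284080 / 11675 = -24.332 °C

T_out = -24.3 °C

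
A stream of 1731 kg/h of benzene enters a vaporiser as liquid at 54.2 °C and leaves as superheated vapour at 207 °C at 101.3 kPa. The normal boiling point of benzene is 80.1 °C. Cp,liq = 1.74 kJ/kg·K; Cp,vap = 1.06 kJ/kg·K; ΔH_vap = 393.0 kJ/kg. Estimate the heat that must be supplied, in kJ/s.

Q = 275 kJ/s

liquid 54.2→80.1 °C: 45.066 kJ/kg
vaporisation at 80.1 °C: 393 kJ/kg
vapour 80.1→207 °C: 134.51 kJ/kg
Δh = 45.066 + 393 + 134.51 = 572.58 kJ/kg
Q = ṁ·Δh = 1731 kg/h × 572.58 kJ/kg = 991140 kJ/h
|Q| = 275.32 kW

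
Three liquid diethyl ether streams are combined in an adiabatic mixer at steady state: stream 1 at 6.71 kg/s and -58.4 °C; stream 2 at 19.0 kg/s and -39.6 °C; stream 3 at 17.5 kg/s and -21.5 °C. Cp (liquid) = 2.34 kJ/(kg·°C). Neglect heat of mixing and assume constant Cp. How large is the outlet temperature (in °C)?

T_out = -35.2 °C

No heat crosses the boundary, so H_out = H_in.
Σ ṁᵢCp,ᵢTᵢ = 6.71×2.34×-58.4 + 19.0×2.34×-39.6 + 17.5×2.34×-21.5 = -3558
Σ ṁᵢCp,ᵢ = 6.71×2.34 + 19.0×2.34 + 17.5×2.34 = 101.11
T_out = -3558 / 101.11 = -35.189 °C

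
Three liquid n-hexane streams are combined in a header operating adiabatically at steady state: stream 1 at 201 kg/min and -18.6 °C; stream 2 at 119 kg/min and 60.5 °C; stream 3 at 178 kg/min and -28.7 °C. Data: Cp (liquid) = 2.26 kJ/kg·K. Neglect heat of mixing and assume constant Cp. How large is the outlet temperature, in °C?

T_out = -3.31 °C

Energy balance with Q = 0: Σ ṁᵢCp,ᵢ(T_out − Tᵢ) = 0
Σ ṁᵢCp,ᵢTᵢ = 201×2.26×-18.6 + 119×2.26×60.5 + 178×2.26×-28.7 = -3723.8
Σ ṁᵢCp,ᵢ = 201×2.26 + 119×2.26 + 178×2.26 = 1125.5
T_out = -3723.8 / 1125.5 = -3.3086 °C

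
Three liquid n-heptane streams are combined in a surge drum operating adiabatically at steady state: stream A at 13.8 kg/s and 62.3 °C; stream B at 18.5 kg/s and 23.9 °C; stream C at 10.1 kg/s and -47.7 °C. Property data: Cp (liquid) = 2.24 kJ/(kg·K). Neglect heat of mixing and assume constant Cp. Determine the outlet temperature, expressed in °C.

Adiabatic, steady state ⇒ Σ ṁᵢCp,ᵢ(T_out − Tᵢ) = 0
Σ ṁᵢCp,ᵢTᵢ = 13.8×2.24×62.3 + 18.5×2.24×23.9 + 10.1×2.24×-47.7 = 1837.1
Σ ṁᵢCp,ᵢ = 13.8×2.24 + 18.5×2.24 + 10.1×2.24 = 94.976
T_out = 1837.1 / 94.976 = 19.342 °C

T_out = 19.3 °C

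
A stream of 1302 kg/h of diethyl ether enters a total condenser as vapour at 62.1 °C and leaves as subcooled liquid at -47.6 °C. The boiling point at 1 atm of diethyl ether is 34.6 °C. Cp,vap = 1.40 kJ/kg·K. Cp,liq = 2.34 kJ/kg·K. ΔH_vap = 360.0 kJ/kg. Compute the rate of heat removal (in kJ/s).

Q_c = 214 kJ/s

vapour 62.1→34.6 °C: -38.5 kJ/kg
condensation at 34.6 °C: -360 kJ/kg
liquid 34.6→-47.6 °C: -192.35 kJ/kg
Δh = -38.5 + -360 + -192.35 = -590.85 kJ/kg
Q = ṁ·Δh = 1302 kg/h × -590.85 kJ/kg = -769280 kJ/h
|Q| = 213.69 kW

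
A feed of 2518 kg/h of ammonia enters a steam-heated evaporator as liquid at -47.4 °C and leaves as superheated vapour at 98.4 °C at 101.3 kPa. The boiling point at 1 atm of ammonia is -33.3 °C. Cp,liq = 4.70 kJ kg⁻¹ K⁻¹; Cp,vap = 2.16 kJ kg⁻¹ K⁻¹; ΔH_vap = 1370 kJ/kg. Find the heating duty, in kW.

Q = 1200 kW

liquid -47.4→-33.3 °C: 66.27 kJ/kg
vaporisation at -33.3 °C: 1370 kJ/kg
vapour -33.3→98.4 °C: 284.47 kJ/kg
Δh = 66.27 + 1370 + 284.47 = 1720.7 kJ/kg
Q = ṁ·Δh = 2518 kg/h × 1720.7 kJ/kg = 4.3328e+06 kJ/h
|Q| = 1203.6 kW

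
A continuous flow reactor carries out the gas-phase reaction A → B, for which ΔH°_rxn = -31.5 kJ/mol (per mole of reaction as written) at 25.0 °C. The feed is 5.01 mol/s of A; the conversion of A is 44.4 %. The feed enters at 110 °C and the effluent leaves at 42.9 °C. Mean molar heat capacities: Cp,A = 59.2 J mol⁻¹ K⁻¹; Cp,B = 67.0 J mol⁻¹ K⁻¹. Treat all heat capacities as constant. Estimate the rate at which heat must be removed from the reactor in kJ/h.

Q_out = 323000 kJ/h

Extent of reaction ξ = 0.444 × 5.01 = 2.2244 mol/s
Reaction term: ξ·ΔH°_rxn = 2.2244 × -31.5 = -70.07 kJ/s
Sensible, feed 110→25 °C: -25.21 kJ/s
Outlet flows (mol/s): A 2.7856, B 2.2244
Sensible, products 25→42.9 °C: 5.6196 kJ/s
Q = ΔH = -89.661 kJ/s = -89.661 kW
Heat removed = 322780 kJ/h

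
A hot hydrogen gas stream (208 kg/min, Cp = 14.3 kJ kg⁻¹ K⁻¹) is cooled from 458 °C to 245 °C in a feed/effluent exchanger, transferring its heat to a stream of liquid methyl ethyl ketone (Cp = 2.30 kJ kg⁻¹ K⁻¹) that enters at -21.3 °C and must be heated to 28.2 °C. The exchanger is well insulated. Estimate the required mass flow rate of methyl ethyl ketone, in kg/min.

ṁ_c = 5560 kg/min

Heat released by hot stream: Q = 208 × 14.3 × (458 − 245) = 633550 kJ/min
Energy balance on cold side (adiabatic exchanger): Q = ṁ_c·Cp_c·(T_c,out − T_c,in)
ṁ_c = 633550 / [2.30 × (28.2 − -21.3)] = 5564.8 kg/min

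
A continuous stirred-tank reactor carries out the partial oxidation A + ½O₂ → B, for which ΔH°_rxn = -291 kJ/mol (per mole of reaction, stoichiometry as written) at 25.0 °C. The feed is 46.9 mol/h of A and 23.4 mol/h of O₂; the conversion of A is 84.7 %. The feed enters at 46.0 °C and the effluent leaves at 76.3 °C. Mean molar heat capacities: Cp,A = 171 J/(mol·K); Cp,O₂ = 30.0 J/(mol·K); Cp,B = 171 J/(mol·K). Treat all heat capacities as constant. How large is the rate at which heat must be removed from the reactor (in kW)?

Q_out = 3.15 kW

Extent of reaction ξ = 0.847 × 46.9 = 39.724 mol/h
Reaction term: ξ·ΔH°_rxn = 39.724 × -291 = -11560 kJ/h
Sensible, feed 46.0→25 °C: -183.16 kJ/h
Outlet flows (mol/h): A 7.1757, O₂ 3.5378, B 39.724
Sensible, products 25→76.3 °C: 416.87 kJ/h
Q = ΔH = -11326 kJ/h = -3.1461 kW
Heat removed = 3.1461 kW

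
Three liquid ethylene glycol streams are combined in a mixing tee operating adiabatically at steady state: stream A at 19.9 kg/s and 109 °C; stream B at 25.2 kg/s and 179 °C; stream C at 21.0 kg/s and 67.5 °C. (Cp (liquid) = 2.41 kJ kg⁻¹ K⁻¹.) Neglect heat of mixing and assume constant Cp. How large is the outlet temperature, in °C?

T_out = 123 °C

No heat crosses the boundary, so H_out = H_in.
T_out = Σ ṁᵢCp,ᵢTᵢ / Σ ṁᵢCp,ᵢ
      = 19515 / 159.3 = 122.5 °C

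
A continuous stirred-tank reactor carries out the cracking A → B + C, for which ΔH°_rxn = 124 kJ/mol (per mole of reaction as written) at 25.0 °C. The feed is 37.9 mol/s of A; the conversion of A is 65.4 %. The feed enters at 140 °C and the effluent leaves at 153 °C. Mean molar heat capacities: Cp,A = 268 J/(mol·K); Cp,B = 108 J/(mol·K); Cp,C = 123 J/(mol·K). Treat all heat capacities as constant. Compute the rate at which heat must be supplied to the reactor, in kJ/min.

Q_in = 185000 kJ/min

Extent of reaction ξ = 0.654 × 37.9 = 24.787 mol/s
Reaction term: ξ·ΔH°_rxn = 24.787 × 124 = 3073.5 kJ/s
Sensible, feed 140→25 °C: -1168.1 kJ/s
Outlet flows (mol/s): A 13.113, B 24.787, C 24.787
Sensible, products 25→153 °C: 1182.7 kJ/s
Q = ΔH = 3088.2 kJ/s = 3088.2 kW
Heat supplied = 185290 kJ/min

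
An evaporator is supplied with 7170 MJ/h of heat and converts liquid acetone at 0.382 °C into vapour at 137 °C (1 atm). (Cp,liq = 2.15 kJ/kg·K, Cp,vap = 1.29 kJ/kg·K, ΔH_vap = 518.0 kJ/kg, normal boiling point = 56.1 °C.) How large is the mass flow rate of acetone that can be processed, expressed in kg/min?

ṁ = 161 kg/min

Δh = 2.15×(56.1−0.382) + 518.0 + 1.29×(137−56.1) = 742.15 kJ/kg
Q = 7170 MJ/h = 1991.7 kJ/s = 119500 kJ/min
ṁ = Q/Δh = 119500 / 742.15 = 161.02 kg/min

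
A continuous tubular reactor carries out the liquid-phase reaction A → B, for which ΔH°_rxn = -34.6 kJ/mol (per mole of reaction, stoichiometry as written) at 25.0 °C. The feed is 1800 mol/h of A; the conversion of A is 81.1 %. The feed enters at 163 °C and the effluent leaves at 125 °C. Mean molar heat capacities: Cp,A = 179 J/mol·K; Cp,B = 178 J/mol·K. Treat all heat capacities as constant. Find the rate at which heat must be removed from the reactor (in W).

Q_out = 17500 W

Extent of reaction ξ = 0.811 × 1800 = 1459.8 mol/h
Reaction term: ξ·ΔH°_rxn = 1459.8 × -34.6 = -50509 kJ/h
Sensible, feed 163→25 °C: -44464 kJ/h
Outlet flows (mol/h): A 340.2, B 1459.8
Sensible, products 25→125 °C: 32074 kJ/h
Q = ΔH = -62899 kJ/h = -17.472 kW
Heat removed = 17472 W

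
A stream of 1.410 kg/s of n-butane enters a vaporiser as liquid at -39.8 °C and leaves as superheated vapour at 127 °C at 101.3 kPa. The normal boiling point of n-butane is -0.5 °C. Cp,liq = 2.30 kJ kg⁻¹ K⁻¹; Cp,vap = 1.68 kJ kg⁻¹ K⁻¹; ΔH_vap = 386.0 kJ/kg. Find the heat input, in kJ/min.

Q = 58400 kJ/min

liquid -39.8→-0.5 °C: 90.39 kJ/kg
vaporisation at -0.5 °C: 386 kJ/kg
vapour -0.5→127 °C: 214.2 kJ/kg
Δh = 90.39 + 386 + 214.2 = 690.59 kJ/kg
Q = ṁ·Δh = 1.410 kg/s × 690.59 kJ/kg = 973.73 kJ/s
|Q| = 973.73 kW = 58424 kJ/min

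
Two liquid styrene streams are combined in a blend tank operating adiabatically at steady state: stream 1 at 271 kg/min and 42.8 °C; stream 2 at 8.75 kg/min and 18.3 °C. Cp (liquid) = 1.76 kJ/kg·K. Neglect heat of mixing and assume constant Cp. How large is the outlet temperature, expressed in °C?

T_out = 42.0 °C

No heat crosses the boundary, so H_out = H_in.
Σ ṁᵢCp,ᵢTᵢ = 271×1.76×42.8 + 8.75×1.76×18.3 = 20696
Σ ṁᵢCp,ᵢ = 271×1.76 + 8.75×1.76 = 492.36
T_out = 20696 / 492.36 = 42.034 °C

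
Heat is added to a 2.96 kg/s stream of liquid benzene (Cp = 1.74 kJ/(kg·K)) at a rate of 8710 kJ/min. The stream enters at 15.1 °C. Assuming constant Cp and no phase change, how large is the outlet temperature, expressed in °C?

T_out = 43.3 °C

Q = 8710 kJ/min = 145.17 kJ/s
ΔT = Q/(ṁ·Cp) = 145.17/(2.96×1.74) = 28.186 K
T_out = 15.1 + 28.186 = 43.286 °C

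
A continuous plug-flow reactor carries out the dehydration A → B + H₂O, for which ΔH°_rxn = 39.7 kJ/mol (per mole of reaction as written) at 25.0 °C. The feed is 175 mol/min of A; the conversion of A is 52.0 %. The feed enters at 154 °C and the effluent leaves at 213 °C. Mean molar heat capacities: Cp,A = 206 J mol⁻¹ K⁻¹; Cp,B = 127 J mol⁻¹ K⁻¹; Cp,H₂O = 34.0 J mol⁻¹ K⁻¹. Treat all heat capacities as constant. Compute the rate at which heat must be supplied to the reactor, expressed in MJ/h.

Q_in = 298 MJ/h

Extent of reaction ξ = 0.520 × 175 = 91 mol/min
Reaction term: ξ·ΔH°_rxn = 91 × 39.7 = 3612.7 kJ/min
Sensible, feed 154→25 °C: -4650.4 kJ/min
Outlet flows (mol/min): A 84, B 91, H₂O 91
Sensible, products 25→213 °C: 6007.5 kJ/min
Q = ΔH = 4969.8 kJ/min = 82.83 kW
Heat supplied = 298.19 MJ/h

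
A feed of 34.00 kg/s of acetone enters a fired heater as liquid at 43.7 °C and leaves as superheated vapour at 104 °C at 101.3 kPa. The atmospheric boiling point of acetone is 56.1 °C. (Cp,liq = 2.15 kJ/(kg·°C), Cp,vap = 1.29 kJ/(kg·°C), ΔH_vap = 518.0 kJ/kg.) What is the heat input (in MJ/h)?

Q = 74200 MJ/h

liquid 43.7→56.1 °C: 26.66 kJ/kg
vaporisation at 56.1 °C: 518 kJ/kg
vapour 56.1→104 °C: 61.791 kJ/kg
Δh = 26.66 + 518 + 61.791 = 606.45 kJ/kg
Q = ṁ·Δh = 34.00 kg/s × 606.45 kJ/kg = 20619 kJ/s
|Q| = 20619 kW = 74230 MJ/h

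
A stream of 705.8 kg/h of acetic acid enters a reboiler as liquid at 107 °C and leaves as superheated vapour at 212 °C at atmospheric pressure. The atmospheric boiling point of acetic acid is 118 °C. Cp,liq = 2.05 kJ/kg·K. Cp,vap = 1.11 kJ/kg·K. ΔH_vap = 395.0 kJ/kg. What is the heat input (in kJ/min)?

Q = 6140 kJ/min

liquid 107→118 °C: 22.55 kJ/kg
vaporisation at 118 °C: 395 kJ/kg
vapour 118→212 °C: 104.34 kJ/kg
Δh = 22.55 + 395 + 104.34 = 521.89 kJ/kg
Q = ṁ·Δh = 705.8 kg/h × 521.89 kJ/kg = 368350 kJ/h
|Q| = 102.32 kW = 6139.2 kJ/min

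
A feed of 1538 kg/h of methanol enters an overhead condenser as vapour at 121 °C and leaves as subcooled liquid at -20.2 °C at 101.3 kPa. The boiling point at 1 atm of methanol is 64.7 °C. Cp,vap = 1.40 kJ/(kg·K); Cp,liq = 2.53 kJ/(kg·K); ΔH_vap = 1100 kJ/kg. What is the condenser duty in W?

vapour 121→64.7 °C: -78.82 kJ/kg
condensation at 64.7 °C: -1100 kJ/kg
liquid 64.7→-20.2 °C: -214.8 kJ/kg
Δh = -78.82 + -1100 + -214.8 = -1393.6 kJ/kg
Q = ṁ·Δh = 1538 kg/h × -1393.6 kJ/kg = -2.1434e+06 kJ/h
|Q| = 595.38 kW = 595380 W

Q_c = 595000 W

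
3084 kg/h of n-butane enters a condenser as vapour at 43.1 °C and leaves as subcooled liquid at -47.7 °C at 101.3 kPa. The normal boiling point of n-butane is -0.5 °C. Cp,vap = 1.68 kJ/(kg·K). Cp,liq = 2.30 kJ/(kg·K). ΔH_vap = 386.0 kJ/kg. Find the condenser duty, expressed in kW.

vapour 43.1→-0.5 °C: -73.248 kJ/kg
condensation at -0.5 °C: -386 kJ/kg
liquid -0.5→-47.7 °C: -108.56 kJ/kg
Δh = -73.248 + -386 + -108.56 = -567.81 kJ/kg
Q = ṁ·Δh = 3084 kg/h × -567.81 kJ/kg = -1.7511e+06 kJ/h
|Q| = 486.42 kW

Q_c = 486 kW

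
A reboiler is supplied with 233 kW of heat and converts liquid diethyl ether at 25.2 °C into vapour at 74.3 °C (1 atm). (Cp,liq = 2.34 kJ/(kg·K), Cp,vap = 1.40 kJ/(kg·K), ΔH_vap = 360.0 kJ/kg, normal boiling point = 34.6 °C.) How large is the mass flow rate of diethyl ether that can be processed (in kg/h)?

Δh = 2.34×(34.6−25.2) + 360.0 + 1.40×(74.3−34.6) = 437.58 kJ/kg
Q = 233 kW = 233 kJ/s = 838800 kJ/h
ṁ = Q/Δh = 838800 / 437.58 = 1916.9 kg/h

ṁ = 1920 kg/h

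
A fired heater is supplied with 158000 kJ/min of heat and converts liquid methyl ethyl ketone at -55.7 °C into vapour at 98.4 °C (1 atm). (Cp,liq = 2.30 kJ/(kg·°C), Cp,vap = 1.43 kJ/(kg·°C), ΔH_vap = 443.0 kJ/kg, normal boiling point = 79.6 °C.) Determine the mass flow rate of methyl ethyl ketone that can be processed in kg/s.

ṁ = 3.37 kg/s

Δh = 2.30×(79.6−-55.7) + 443.0 + 1.43×(98.4−79.6) = 781.07 kJ/kg
Q = 158000 kJ/min = 2633.3 kJ/s = 2633.3 kJ/s
ṁ = Q/Δh = 2633.3 / 781.07 = 3.3714 kg/s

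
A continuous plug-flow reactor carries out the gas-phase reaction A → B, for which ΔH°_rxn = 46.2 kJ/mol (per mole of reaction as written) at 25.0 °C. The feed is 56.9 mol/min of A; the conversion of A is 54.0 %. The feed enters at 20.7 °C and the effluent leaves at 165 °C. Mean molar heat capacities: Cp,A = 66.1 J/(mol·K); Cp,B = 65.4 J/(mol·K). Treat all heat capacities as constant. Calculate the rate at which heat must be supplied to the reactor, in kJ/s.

Q_in = 32.7 kJ/s

Extent of reaction ξ = 0.540 × 56.9 = 30.726 mol/min
Reaction term: ξ·ΔH°_rxn = 30.726 × 46.2 = 1419.5 kJ/min
Sensible, feed 20.7→25 °C: 16.173 kJ/min
Outlet flows (mol/min): A 26.174, B 30.726
Sensible, products 25→165 °C: 523.54 kJ/min
Q = ΔH = 1959.3 kJ/min = 32.654 kW
Heat supplied = 32.654 kJ/s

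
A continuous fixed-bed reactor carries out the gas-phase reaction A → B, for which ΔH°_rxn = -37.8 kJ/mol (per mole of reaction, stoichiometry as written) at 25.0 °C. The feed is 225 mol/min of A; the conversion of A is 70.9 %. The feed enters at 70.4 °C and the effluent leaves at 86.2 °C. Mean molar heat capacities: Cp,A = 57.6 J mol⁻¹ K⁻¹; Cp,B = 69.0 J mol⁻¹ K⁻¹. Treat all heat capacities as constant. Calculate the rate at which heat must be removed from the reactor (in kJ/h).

Extent of reaction ξ = 0.709 × 225 = 159.53 mol/min
Reaction term: ξ·ΔH°_rxn = 159.53 × -37.8 = -6030 kJ/min
Sensible, feed 70.4→25 °C: -588.38 kJ/min
Outlet flows (mol/min): A 65.475, B 159.53
Sensible, products 25→86.2 °C: 904.45 kJ/min
Q = ΔH = -5714 kJ/min = -95.233 kW
Heat removed = 342840 kJ/h

Q_out = 343000 kJ/h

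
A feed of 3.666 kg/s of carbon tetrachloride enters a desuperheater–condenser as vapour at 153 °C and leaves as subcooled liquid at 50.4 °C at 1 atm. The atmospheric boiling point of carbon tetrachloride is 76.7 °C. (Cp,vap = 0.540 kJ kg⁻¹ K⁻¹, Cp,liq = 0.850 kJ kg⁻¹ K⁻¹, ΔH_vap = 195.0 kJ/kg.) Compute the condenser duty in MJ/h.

Q_c = 3410 MJ/h

vapour 153→76.7 °C: -41.202 kJ/kg
condensation at 76.7 °C: -195 kJ/kg
liquid 76.7→50.4 °C: -22.355 kJ/kg
Δh = -41.202 + -195 + -22.355 = -258.56 kJ/kg
Q = ṁ·Δh = 3.666 kg/s × -258.56 kJ/kg = -947.87 kJ/s
|Q| = 947.87 kW = 3412.3 MJ/h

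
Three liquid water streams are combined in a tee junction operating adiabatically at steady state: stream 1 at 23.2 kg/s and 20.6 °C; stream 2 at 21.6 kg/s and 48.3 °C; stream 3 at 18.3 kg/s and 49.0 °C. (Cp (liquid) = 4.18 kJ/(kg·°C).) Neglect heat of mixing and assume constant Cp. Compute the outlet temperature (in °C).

Energy balance with Q = 0: Σ ṁᵢCp,ᵢ(T_out − Tᵢ) = 0
Σ ṁᵢCp,ᵢTᵢ = 23.2×4.18×20.6 + 21.6×4.18×48.3 + 18.3×4.18×49.0 = 10107
Σ ṁᵢCp,ᵢ = 23.2×4.18 + 21.6×4.18 + 18.3×4.18 = 263.76
T_out = 10107 / 263.76 = 38.319 °C

T_out = 38.3 °C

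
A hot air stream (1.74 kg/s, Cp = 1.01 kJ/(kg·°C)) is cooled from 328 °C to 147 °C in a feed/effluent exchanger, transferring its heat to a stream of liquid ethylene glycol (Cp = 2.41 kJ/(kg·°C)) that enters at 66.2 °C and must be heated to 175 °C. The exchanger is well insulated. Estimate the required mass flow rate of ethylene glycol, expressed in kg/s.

Heat released by hot stream: Q = 1.74 × 1.01 × (328 − 147) = 318.09 kJ/s
Energy balance on cold side (adiabatic exchanger): Q = ṁ_c·Cp_c·(T_c,out − T_c,in)
ṁ_c = 318.09 / [2.41 × (175 − 66.2)] = 1.2131 kg/s

ṁ_c = 1.21 kg/s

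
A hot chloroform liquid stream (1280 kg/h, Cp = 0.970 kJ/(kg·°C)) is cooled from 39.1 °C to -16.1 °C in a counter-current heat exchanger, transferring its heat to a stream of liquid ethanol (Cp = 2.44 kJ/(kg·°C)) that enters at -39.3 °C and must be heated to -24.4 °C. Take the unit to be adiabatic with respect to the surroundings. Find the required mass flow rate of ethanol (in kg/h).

ṁ_c = 1890 kg/h

Heat released by hot stream: Q = 1280 × 0.970 × (39.1 − -16.1) = 68536 kJ/h
Energy balance on cold side (adiabatic exchanger): Q = ṁ_c·Cp_c·(T_c,out − T_c,in)
ṁ_c = 68536 / [2.44 × (-24.4 − -39.3)] = 1885.1 kg/h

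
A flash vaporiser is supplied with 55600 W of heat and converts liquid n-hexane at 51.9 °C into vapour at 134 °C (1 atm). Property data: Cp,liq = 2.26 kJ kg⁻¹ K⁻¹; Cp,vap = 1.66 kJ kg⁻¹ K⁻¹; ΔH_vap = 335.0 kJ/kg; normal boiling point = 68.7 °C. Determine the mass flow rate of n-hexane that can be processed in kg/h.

ṁ = 416 kg/h

Δh = 2.26×(68.7−51.9) + 335.0 + 1.66×(134−68.7) = 481.37 kJ/kg
Q = 55600 W = 55.6 kJ/s = 200160 kJ/h
ṁ = Q/Δh = 200160 / 481.37 = 415.82 kg/h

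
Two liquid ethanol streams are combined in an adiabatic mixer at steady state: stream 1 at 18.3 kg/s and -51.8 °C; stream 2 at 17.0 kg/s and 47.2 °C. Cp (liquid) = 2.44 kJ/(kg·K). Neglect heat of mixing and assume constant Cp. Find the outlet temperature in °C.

Energy balance with Q = 0: Σ ṁᵢCp,ᵢ(T_out − Tᵢ) = 0
T_out = Σ ṁᵢCp,ᵢTᵢ / Σ ṁᵢCp,ᵢ
      = -355.12 / 86.132 = -4.1229 °C

T_out = -4.12 °C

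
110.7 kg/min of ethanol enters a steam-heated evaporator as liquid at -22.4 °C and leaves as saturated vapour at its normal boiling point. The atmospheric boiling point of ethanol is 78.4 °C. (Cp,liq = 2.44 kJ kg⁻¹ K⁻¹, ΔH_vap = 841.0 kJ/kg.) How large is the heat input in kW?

liquid -22.4→78.4 °C: 245.95 kJ/kg
vaporisation at 78.4 °C: 841 kJ/kg
Δh = 245.95 + 841 = 1087 kJ/kg
Q = ṁ·Δh = 110.7 kg/min × 1087 kJ/kg = 120330 kJ/min
|Q| = 2005.4 kW

Q = 2010 kW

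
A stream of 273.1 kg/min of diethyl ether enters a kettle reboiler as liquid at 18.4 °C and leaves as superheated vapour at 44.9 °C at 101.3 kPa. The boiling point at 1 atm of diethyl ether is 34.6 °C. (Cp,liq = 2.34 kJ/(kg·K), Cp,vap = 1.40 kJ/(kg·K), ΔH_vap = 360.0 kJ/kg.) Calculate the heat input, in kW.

liquid 18.4→34.6 °C: 37.908 kJ/kg
vaporisation at 34.6 °C: 360 kJ/kg
vapour 34.6→44.9 °C: 14.42 kJ/kg
Δh = 37.908 + 360 + 14.42 = 412.33 kJ/kg
Q = ṁ·Δh = 273.1 kg/min × 412.33 kJ/kg = 112610 kJ/min
|Q| = 1876.8 kW

Q = 1880 kW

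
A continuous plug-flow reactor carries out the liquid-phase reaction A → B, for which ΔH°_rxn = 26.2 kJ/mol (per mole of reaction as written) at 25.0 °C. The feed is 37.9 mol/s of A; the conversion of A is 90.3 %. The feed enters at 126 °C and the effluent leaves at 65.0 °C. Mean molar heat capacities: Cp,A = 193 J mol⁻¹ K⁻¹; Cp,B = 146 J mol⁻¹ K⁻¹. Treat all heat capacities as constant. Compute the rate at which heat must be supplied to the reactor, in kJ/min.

Extent of reaction ξ = 0.903 × 37.9 = 34.224 mol/s
Reaction term: ξ·ΔH°_rxn = 34.224 × 26.2 = 896.66 kJ/s
Sensible, feed 126→25 °C: -738.78 kJ/s
Outlet flows (mol/s): A 3.6763, B 34.224
Sensible, products 25→65.0 °C: 228.25 kJ/s
Q = ΔH = 386.12 kJ/s = 386.12 kW
Heat supplied = 23167 kJ/min

Q_in = 23200 kJ/min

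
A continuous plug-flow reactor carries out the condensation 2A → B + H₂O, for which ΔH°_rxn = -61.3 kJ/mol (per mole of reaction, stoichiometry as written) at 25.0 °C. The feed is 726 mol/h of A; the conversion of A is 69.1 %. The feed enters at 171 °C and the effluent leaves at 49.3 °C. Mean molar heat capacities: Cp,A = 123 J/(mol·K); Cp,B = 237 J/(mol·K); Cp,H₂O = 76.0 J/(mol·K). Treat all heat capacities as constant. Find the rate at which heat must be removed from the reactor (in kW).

Extent of reaction ξ = 0.691 × 726 / 2 = 250.83 mol/h
Reaction term: ξ·ΔH°_rxn = 250.83 × -61.3 = -15376 kJ/h
Sensible, feed 171→25 °C: -13038 kJ/h
Outlet flows (mol/h): A 224.33, B 250.83, H₂O 250.83
Sensible, products 25→49.3 °C: 2578.3 kJ/h
Q = ΔH = -25835 kJ/h = -7.1765 kW
Heat removed = 7.1765 kW

Q_out = 7.18 kW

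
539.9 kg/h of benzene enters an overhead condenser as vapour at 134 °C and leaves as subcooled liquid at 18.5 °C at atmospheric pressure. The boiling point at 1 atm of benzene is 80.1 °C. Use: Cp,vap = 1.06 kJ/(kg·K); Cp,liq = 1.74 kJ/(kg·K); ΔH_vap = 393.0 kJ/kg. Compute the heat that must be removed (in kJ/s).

Q_c = 83.6 kJ/s

vapour 134→80.1 °C: -57.134 kJ/kg
condensation at 80.1 °C: -393 kJ/kg
liquid 80.1→18.5 °C: -107.18 kJ/kg
Δh = -57.134 + -393 + -107.18 = -557.32 kJ/kg
Q = ṁ·Δh = 539.9 kg/h × -557.32 kJ/kg = -300900 kJ/h
|Q| = 83.582 kW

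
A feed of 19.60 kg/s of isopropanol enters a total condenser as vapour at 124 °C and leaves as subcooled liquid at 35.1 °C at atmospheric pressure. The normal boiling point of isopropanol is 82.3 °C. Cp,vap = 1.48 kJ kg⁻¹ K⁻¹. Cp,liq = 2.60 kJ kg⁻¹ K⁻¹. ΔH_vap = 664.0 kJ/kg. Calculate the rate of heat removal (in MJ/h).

vapour 124→82.3 °C: -61.716 kJ/kg
condensation at 82.3 °C: -664 kJ/kg
liquid 82.3→35.1 °C: -122.72 kJ/kg
Δh = -61.716 + -664 + -122.72 = -848.44 kJ/kg
Q = ṁ·Δh = 19.60 kg/s × -848.44 kJ/kg = -16629 kJ/s
|Q| = 16629 kW = 59866 MJ/h

Q_c = 59900 MJ/h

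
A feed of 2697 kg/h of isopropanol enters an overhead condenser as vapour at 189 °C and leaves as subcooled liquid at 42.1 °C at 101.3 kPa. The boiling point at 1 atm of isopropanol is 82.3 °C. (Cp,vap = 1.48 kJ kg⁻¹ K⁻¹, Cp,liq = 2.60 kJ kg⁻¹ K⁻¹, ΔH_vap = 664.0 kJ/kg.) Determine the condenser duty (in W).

Q_c = 694000 W

vapour 189→82.3 °C: -157.92 kJ/kg
condensation at 82.3 °C: -664 kJ/kg
liquid 82.3→42.1 °C: -104.52 kJ/kg
Δh = -157.92 + -664 + -104.52 = -926.44 kJ/kg
Q = ṁ·Δh = 2697 kg/h × -926.44 kJ/kg = -2.4986e+06 kJ/h
|Q| = 694.05 kW = 694050 W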